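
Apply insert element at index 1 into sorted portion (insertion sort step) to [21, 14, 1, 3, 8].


After one pass: [14, 21, 1, 3, 8]


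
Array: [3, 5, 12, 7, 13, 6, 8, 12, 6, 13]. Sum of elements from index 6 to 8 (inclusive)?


Prefix sums: [0, 3, 8, 20, 27, 40, 46, 54, 66, 72, 85]
Sum[6..8] = prefix[9] - prefix[6] = 72 - 46 = 26


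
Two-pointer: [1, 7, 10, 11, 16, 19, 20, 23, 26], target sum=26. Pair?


Two pointers: lo=0, hi=8
Found pair: (7, 19) summing to 26


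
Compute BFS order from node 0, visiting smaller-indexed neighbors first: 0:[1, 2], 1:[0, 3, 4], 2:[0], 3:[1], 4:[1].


BFS queue: start with [0]
Visit order: [0, 1, 2, 3, 4]


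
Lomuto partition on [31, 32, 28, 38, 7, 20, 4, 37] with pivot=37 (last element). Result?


Elements <= 37 go left of pivot.
Result: [31, 32, 28, 7, 20, 4, 37, 38], pivot at index 6


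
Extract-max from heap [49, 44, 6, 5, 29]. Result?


Max = 49
Replace root with last, heapify down
Resulting heap: [44, 29, 6, 5]


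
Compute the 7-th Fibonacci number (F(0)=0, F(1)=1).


F(n)=F(n-1)+F(n-2)
...F(5)=5, F(6)=8, F(7)=13


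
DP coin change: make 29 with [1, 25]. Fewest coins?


dp[0]=0; dp[i]=1+min(dp[i-c] for c in coins)
...dp[24]=24, dp[25]=1, dp[26]=2, dp[27]=3, dp[28]=4, dp[29]=5
Minimum coins for 29 = 5


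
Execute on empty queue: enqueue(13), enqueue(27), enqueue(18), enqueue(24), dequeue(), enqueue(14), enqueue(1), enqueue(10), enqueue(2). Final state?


enqueue(13) -> [13]
enqueue(27) -> [13, 27]
enqueue(18) -> [13, 27, 18]
enqueue(24) -> [13, 27, 18, 24]
dequeue() returns 13 -> [27, 18, 24]
enqueue(14) -> [27, 18, 24, 14]
enqueue(1) -> [27, 18, 24, 14, 1]
enqueue(10) -> [27, 18, 24, 14, 1, 10]
enqueue(2) -> [27, 18, 24, 14, 1, 10, 2]
Final queue (front to back): [27, 18, 24, 14, 1, 10, 2]


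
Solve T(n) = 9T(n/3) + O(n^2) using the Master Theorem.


a=9, b=3, c=2. log_3(9)=2 = c=2. Case 2: O(n^c log n) = O(n^2 log n)
Complexity: O(n^2 log n)


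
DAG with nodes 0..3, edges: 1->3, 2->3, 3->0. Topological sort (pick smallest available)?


Kahn's algorithm, process smallest node first
Order: [1, 2, 3, 0]


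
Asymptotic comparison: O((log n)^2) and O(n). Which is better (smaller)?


polylogarithmic grows slower than linear
O((log n)^2) is asymptotically smaller; O(n) grows faster


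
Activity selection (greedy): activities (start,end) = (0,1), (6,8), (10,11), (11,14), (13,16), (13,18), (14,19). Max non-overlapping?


Greedy: pick earliest-ending, then skip overlaps.
Selected (5 activities): [(0, 1), (6, 8), (10, 11), (11, 14), (14, 19)]


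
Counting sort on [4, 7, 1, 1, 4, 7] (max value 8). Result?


Count array: [0, 2, 0, 0, 2, 0, 0, 2, 0]
Reconstruct: [1, 1, 4, 4, 7, 7]


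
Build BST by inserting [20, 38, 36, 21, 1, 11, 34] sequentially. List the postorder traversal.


Root = 20; build tree by BST insertion.
Postorder traversal: [11, 1, 34, 21, 36, 38, 20]


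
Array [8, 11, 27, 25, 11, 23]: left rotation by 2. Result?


Left rotate by 2: [27, 25, 11, 23, 8, 11]


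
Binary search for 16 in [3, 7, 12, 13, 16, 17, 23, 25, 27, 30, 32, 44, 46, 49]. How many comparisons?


Search for 16:
[0,13] mid=6 arr[6]=23
[0,5] mid=2 arr[2]=12
[3,5] mid=4 arr[4]=16
Total: 3 comparisons


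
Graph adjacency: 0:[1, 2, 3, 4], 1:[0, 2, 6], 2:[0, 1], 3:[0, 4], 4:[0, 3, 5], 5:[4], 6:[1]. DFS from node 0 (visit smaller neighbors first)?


DFS stack-based: start with [0]
Visit order: [0, 1, 2, 6, 3, 4, 5]


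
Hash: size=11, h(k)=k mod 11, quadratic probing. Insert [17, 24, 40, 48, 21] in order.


Insertions: 17->slot 6; 24->slot 2; 40->slot 7; 48->slot 4; 21->slot 10
Table: [None, None, 24, None, 48, None, 17, 40, None, None, 21]


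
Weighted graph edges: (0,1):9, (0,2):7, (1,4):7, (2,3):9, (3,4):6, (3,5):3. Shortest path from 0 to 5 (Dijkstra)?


Dijkstra from 0:
Distances: {0: 0, 1: 9, 2: 7, 3: 16, 4: 16, 5: 19}
Shortest distance to 5 = 19, path = [0, 2, 3, 5]


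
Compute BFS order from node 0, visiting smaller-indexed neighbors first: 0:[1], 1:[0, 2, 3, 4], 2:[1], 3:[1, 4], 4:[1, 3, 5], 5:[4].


BFS queue: start with [0]
Visit order: [0, 1, 2, 3, 4, 5]


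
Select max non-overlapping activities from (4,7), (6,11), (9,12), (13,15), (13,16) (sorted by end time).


Greedy: pick earliest-ending, then skip overlaps.
Selected (3 activities): [(4, 7), (9, 12), (13, 15)]


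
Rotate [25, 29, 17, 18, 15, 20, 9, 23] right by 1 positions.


Right rotate by 1: [23, 25, 29, 17, 18, 15, 20, 9]


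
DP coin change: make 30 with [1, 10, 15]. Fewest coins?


dp[0]=0; dp[i]=1+min(dp[i-c] for c in coins)
...dp[25]=2, dp[26]=3, dp[27]=4, dp[28]=5, dp[29]=6, dp[30]=2
Minimum coins for 30 = 2


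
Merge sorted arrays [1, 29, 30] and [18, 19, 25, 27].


Compare heads, take smaller each step.
Merged: [1, 18, 19, 25, 27, 29, 30]


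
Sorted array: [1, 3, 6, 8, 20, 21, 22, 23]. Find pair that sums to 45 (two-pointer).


Two pointers: lo=0, hi=7
Found pair: (22, 23) summing to 45


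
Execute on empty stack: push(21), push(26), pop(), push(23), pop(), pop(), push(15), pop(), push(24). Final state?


push(21) -> [21]
push(26) -> [21, 26]
pop() returns 26 -> [21]
push(23) -> [21, 23]
pop() returns 23 -> [21]
pop() returns 21 -> []
push(15) -> [15]
pop() returns 15 -> []
push(24) -> [24]
Final stack (bottom to top): [24]


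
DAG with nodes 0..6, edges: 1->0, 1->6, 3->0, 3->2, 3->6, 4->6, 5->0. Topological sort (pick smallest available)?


Kahn's algorithm, process smallest node first
Order: [1, 3, 2, 4, 5, 0, 6]


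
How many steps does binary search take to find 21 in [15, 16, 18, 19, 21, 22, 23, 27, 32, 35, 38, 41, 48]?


Search for 21:
[0,12] mid=6 arr[6]=23
[0,5] mid=2 arr[2]=18
[3,5] mid=4 arr[4]=21
Total: 3 comparisons


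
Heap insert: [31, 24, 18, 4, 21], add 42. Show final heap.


Append 42: [31, 24, 18, 4, 21, 42]
Bubble up: swap idx 5(42) with idx 2(18); swap idx 2(42) with idx 0(31)
Result: [42, 24, 31, 4, 21, 18]


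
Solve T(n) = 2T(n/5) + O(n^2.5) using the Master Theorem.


a=2, b=5, c=2.5. log_5(2)=0.431 < c=2.5. Case 3: O(n^c) = O(n^2.500)
Complexity: O(n^2.500)


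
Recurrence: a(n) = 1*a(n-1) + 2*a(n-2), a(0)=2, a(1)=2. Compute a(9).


Build bottom-up:
...a(7)=170, a(8)=342, a(9)=1*342+2*170=682


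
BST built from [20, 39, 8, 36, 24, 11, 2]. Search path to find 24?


BST root = 20
Search for 24: compare at each node
Path: [20, 39, 36, 24]


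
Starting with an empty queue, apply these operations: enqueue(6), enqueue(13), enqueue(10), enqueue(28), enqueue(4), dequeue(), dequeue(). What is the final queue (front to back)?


enqueue(6) -> [6]
enqueue(13) -> [6, 13]
enqueue(10) -> [6, 13, 10]
enqueue(28) -> [6, 13, 10, 28]
enqueue(4) -> [6, 13, 10, 28, 4]
dequeue() returns 6 -> [13, 10, 28, 4]
dequeue() returns 13 -> [10, 28, 4]
Final queue (front to back): [10, 28, 4]


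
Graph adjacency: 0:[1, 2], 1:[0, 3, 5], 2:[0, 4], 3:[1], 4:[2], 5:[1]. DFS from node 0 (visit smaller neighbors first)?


DFS stack-based: start with [0]
Visit order: [0, 1, 3, 5, 2, 4]


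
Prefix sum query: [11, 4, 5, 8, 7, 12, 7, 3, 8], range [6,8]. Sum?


Prefix sums: [0, 11, 15, 20, 28, 35, 47, 54, 57, 65]
Sum[6..8] = prefix[9] - prefix[6] = 65 - 47 = 18


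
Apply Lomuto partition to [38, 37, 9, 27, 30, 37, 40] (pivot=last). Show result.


Elements <= 40 go left of pivot.
Result: [38, 37, 9, 27, 30, 37, 40], pivot at index 6


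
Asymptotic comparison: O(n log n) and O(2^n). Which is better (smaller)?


linearithmic grows slower than exponential
O(n log n) is asymptotically smaller; O(2^n) grows faster


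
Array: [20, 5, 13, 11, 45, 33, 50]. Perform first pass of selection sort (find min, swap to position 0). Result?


After one pass: [5, 20, 13, 11, 45, 33, 50]


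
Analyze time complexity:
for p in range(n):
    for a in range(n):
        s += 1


Per nesting level: O(n) * O(n) = O(n^2)
Complexity: O(n^2)


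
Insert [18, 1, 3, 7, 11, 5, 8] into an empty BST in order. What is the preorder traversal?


Root = 18; build tree by BST insertion.
Preorder traversal: [18, 1, 3, 7, 5, 11, 8]


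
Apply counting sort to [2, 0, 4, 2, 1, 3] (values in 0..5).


Count array: [1, 1, 2, 1, 1, 0]
Reconstruct: [0, 1, 2, 2, 3, 4]


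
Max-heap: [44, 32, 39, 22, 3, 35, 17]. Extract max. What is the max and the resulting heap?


Max = 44
Replace root with last, heapify down
Resulting heap: [39, 32, 35, 22, 3, 17]


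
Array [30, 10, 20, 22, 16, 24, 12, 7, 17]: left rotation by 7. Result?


Left rotate by 7: [7, 17, 30, 10, 20, 22, 16, 24, 12]


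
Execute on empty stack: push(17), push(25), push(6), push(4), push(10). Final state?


push(17) -> [17]
push(25) -> [17, 25]
push(6) -> [17, 25, 6]
push(4) -> [17, 25, 6, 4]
push(10) -> [17, 25, 6, 4, 10]
Final stack (bottom to top): [17, 25, 6, 4, 10]


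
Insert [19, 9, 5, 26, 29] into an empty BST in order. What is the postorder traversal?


Root = 19; build tree by BST insertion.
Postorder traversal: [5, 9, 29, 26, 19]


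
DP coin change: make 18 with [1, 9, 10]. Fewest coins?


dp[0]=0; dp[i]=1+min(dp[i-c] for c in coins)
...dp[13]=4, dp[14]=5, dp[15]=6, dp[16]=7, dp[17]=8, dp[18]=2
Minimum coins for 18 = 2


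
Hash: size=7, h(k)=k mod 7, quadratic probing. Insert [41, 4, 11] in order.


Insertions: 41->slot 6; 4->slot 4; 11->slot 5
Table: [None, None, None, None, 4, 11, 41]


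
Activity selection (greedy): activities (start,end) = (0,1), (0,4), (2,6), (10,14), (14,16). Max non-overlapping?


Greedy: pick earliest-ending, then skip overlaps.
Selected (4 activities): [(0, 1), (2, 6), (10, 14), (14, 16)]


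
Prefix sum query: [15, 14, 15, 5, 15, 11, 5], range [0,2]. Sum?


Prefix sums: [0, 15, 29, 44, 49, 64, 75, 80]
Sum[0..2] = prefix[3] - prefix[0] = 44 - 0 = 44


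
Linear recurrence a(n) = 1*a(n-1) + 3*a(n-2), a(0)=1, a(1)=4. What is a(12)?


Build bottom-up:
...a(10)=6160, a(11)=14209, a(12)=1*14209+3*6160=32689


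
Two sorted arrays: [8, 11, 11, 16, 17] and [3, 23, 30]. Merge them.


Compare heads, take smaller each step.
Merged: [3, 8, 11, 11, 16, 17, 23, 30]


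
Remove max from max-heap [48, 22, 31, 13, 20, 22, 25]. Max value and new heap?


Max = 48
Replace root with last, heapify down
Resulting heap: [31, 22, 25, 13, 20, 22]


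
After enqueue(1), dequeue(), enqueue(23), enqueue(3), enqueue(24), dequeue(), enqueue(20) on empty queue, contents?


enqueue(1) -> [1]
dequeue() returns 1 -> []
enqueue(23) -> [23]
enqueue(3) -> [23, 3]
enqueue(24) -> [23, 3, 24]
dequeue() returns 23 -> [3, 24]
enqueue(20) -> [3, 24, 20]
Final queue (front to back): [3, 24, 20]


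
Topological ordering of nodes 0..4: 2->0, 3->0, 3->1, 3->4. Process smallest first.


Kahn's algorithm, process smallest node first
Order: [2, 3, 0, 1, 4]


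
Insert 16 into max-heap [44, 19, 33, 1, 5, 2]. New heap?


Append 16: [44, 19, 33, 1, 5, 2, 16]
Bubble up: no swaps needed
Result: [44, 19, 33, 1, 5, 2, 16]


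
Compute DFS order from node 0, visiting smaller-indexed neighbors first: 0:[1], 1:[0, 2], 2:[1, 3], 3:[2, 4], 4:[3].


DFS stack-based: start with [0]
Visit order: [0, 1, 2, 3, 4]


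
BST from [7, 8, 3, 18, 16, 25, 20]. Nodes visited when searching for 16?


BST root = 7
Search for 16: compare at each node
Path: [7, 8, 18, 16]


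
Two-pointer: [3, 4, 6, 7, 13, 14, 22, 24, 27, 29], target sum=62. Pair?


Two pointers: lo=0, hi=9
No pair sums to 62


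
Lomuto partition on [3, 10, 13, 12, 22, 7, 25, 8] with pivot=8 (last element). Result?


Elements <= 8 go left of pivot.
Result: [3, 7, 8, 12, 22, 10, 25, 13], pivot at index 2


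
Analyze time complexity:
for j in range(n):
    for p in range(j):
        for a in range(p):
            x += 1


Per nesting level: O(n) * O(n) [triangular over j] * O(n) [triangular over p] = O(n^3)
Complexity: O(n^3)


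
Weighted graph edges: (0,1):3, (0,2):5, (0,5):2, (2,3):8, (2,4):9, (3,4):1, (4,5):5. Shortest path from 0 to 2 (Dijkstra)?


Dijkstra from 0:
Distances: {0: 0, 1: 3, 2: 5, 3: 8, 4: 7, 5: 2}
Shortest distance to 2 = 5, path = [0, 2]


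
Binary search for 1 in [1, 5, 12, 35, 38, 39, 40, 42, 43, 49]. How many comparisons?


Search for 1:
[0,9] mid=4 arr[4]=38
[0,3] mid=1 arr[1]=5
[0,0] mid=0 arr[0]=1
Total: 3 comparisons


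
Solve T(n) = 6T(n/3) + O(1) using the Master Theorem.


a=6, b=3, c=0. log_3(6)=1.631 > c=0. Case 1: O(n^log_b(a)) = O(n^1.631)
Complexity: O(n^1.631)


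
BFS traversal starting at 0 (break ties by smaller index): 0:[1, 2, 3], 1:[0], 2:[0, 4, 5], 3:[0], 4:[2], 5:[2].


BFS queue: start with [0]
Visit order: [0, 1, 2, 3, 4, 5]


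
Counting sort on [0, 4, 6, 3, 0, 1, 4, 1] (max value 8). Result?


Count array: [2, 2, 0, 1, 2, 0, 1, 0, 0]
Reconstruct: [0, 0, 1, 1, 3, 4, 4, 6]


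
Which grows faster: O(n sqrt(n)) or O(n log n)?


linearithmic grows slower than n^1.5
O(n log n) is asymptotically smaller; O(n sqrt(n)) grows faster


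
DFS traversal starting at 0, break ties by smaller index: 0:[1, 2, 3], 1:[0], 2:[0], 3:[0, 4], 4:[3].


DFS stack-based: start with [0]
Visit order: [0, 1, 2, 3, 4]


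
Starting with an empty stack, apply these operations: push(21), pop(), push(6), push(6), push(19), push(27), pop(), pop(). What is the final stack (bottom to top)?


push(21) -> [21]
pop() returns 21 -> []
push(6) -> [6]
push(6) -> [6, 6]
push(19) -> [6, 6, 19]
push(27) -> [6, 6, 19, 27]
pop() returns 27 -> [6, 6, 19]
pop() returns 19 -> [6, 6]
Final stack (bottom to top): [6, 6]


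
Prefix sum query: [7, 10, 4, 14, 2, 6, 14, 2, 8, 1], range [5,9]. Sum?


Prefix sums: [0, 7, 17, 21, 35, 37, 43, 57, 59, 67, 68]
Sum[5..9] = prefix[10] - prefix[5] = 68 - 37 = 31


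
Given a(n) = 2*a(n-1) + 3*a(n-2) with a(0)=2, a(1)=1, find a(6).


Build bottom-up:
...a(4)=62, a(5)=181, a(6)=2*181+3*62=548


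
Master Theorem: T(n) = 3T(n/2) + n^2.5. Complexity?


a=3, b=2, c=2.5. log_2(3)=1.585 < c=2.5. Case 3: O(n^c) = O(n^2.500)
Complexity: O(n^2.500)


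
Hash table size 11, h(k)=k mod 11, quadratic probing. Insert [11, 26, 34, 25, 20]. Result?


Insertions: 11->slot 0; 26->slot 4; 34->slot 1; 25->slot 3; 20->slot 9
Table: [11, 34, None, 25, 26, None, None, None, None, 20, None]


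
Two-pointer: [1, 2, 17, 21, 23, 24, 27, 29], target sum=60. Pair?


Two pointers: lo=0, hi=7
No pair sums to 60


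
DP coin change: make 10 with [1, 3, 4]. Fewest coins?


dp[0]=0; dp[i]=1+min(dp[i-c] for c in coins)
...dp[5]=2, dp[6]=2, dp[7]=2, dp[8]=2, dp[9]=3, dp[10]=3
Minimum coins for 10 = 3


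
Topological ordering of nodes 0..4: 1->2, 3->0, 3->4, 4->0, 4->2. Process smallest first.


Kahn's algorithm, process smallest node first
Order: [1, 3, 4, 0, 2]


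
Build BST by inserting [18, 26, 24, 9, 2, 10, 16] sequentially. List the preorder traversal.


Root = 18; build tree by BST insertion.
Preorder traversal: [18, 9, 2, 10, 16, 26, 24]


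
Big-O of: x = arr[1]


Analysis: constant-time operation, no loop
Complexity: O(1)


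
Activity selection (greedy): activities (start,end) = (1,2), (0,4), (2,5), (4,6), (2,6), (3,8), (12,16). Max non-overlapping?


Greedy: pick earliest-ending, then skip overlaps.
Selected (3 activities): [(1, 2), (2, 5), (12, 16)]


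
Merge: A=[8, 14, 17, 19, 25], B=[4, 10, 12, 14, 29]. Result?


Compare heads, take smaller each step.
Merged: [4, 8, 10, 12, 14, 14, 17, 19, 25, 29]


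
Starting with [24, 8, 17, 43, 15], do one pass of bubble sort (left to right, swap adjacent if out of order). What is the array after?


After one pass: [8, 17, 24, 15, 43]


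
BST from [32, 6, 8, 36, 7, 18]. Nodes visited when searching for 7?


BST root = 32
Search for 7: compare at each node
Path: [32, 6, 8, 7]


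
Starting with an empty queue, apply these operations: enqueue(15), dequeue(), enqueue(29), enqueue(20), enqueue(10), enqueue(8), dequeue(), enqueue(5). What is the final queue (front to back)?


enqueue(15) -> [15]
dequeue() returns 15 -> []
enqueue(29) -> [29]
enqueue(20) -> [29, 20]
enqueue(10) -> [29, 20, 10]
enqueue(8) -> [29, 20, 10, 8]
dequeue() returns 29 -> [20, 10, 8]
enqueue(5) -> [20, 10, 8, 5]
Final queue (front to back): [20, 10, 8, 5]


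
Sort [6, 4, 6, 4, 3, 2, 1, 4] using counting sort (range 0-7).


Count array: [0, 1, 1, 1, 3, 0, 2, 0]
Reconstruct: [1, 2, 3, 4, 4, 4, 6, 6]


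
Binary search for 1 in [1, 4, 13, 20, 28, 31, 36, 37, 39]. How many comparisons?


Search for 1:
[0,8] mid=4 arr[4]=28
[0,3] mid=1 arr[1]=4
[0,0] mid=0 arr[0]=1
Total: 3 comparisons


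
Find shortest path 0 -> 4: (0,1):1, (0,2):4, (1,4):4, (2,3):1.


Dijkstra from 0:
Distances: {0: 0, 1: 1, 2: 4, 3: 5, 4: 5}
Shortest distance to 4 = 5, path = [0, 1, 4]


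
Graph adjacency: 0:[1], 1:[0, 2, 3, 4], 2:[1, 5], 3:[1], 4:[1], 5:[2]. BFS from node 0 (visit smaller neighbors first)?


BFS queue: start with [0]
Visit order: [0, 1, 2, 3, 4, 5]


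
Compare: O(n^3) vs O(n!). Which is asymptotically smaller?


cubic grows slower than factorial
O(n^3) is asymptotically smaller; O(n!) grows faster


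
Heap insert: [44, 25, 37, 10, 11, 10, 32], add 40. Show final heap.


Append 40: [44, 25, 37, 10, 11, 10, 32, 40]
Bubble up: swap idx 7(40) with idx 3(10); swap idx 3(40) with idx 1(25)
Result: [44, 40, 37, 25, 11, 10, 32, 10]


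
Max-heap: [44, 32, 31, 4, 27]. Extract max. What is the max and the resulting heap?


Max = 44
Replace root with last, heapify down
Resulting heap: [32, 27, 31, 4]


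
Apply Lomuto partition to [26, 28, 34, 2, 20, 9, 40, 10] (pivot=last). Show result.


Elements <= 10 go left of pivot.
Result: [2, 9, 10, 26, 20, 28, 40, 34], pivot at index 2


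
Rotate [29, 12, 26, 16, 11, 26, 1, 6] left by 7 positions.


Left rotate by 7: [6, 29, 12, 26, 16, 11, 26, 1]


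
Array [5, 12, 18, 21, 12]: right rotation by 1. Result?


Right rotate by 1: [12, 5, 12, 18, 21]


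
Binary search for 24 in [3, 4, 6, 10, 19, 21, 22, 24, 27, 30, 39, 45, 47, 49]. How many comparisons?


Search for 24:
[0,13] mid=6 arr[6]=22
[7,13] mid=10 arr[10]=39
[7,9] mid=8 arr[8]=27
[7,7] mid=7 arr[7]=24
Total: 4 comparisons


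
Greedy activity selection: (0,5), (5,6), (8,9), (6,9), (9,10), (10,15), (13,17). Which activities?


Greedy: pick earliest-ending, then skip overlaps.
Selected (5 activities): [(0, 5), (5, 6), (8, 9), (9, 10), (10, 15)]


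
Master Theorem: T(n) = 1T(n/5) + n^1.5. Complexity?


a=1, b=5, c=1.5. log_5(1)=0 < c=1.5. Case 3: O(n^c) = O(n^1.500)
Complexity: O(n^1.500)


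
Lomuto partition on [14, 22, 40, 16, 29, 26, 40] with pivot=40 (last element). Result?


Elements <= 40 go left of pivot.
Result: [14, 22, 40, 16, 29, 26, 40], pivot at index 6


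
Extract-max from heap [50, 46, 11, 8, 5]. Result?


Max = 50
Replace root with last, heapify down
Resulting heap: [46, 8, 11, 5]


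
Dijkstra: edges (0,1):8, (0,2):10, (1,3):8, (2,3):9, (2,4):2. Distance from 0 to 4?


Dijkstra from 0:
Distances: {0: 0, 1: 8, 2: 10, 3: 16, 4: 12}
Shortest distance to 4 = 12, path = [0, 2, 4]


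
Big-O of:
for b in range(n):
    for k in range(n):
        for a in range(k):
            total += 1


Per nesting level: O(n) * O(n) * O(n) [triangular over k] = O(n^3)
Complexity: O(n^3)


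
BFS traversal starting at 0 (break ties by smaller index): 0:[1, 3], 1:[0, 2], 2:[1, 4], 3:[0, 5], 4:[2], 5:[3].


BFS queue: start with [0]
Visit order: [0, 1, 3, 2, 5, 4]


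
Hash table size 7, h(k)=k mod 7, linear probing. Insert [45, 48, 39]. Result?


Insertions: 45->slot 3; 48->slot 6; 39->slot 4
Table: [None, None, None, 45, 39, None, 48]


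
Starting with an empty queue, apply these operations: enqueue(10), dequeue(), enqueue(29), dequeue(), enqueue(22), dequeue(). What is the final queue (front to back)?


enqueue(10) -> [10]
dequeue() returns 10 -> []
enqueue(29) -> [29]
dequeue() returns 29 -> []
enqueue(22) -> [22]
dequeue() returns 22 -> []
Final queue (front to back): []


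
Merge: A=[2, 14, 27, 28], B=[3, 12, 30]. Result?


Compare heads, take smaller each step.
Merged: [2, 3, 12, 14, 27, 28, 30]


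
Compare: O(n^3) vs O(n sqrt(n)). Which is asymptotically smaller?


n^1.5 grows slower than cubic
O(n sqrt(n)) is asymptotically smaller; O(n^3) grows faster


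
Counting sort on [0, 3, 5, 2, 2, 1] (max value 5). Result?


Count array: [1, 1, 2, 1, 0, 1]
Reconstruct: [0, 1, 2, 2, 3, 5]


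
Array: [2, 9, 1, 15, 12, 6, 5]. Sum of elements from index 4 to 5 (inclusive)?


Prefix sums: [0, 2, 11, 12, 27, 39, 45, 50]
Sum[4..5] = prefix[6] - prefix[4] = 45 - 27 = 18


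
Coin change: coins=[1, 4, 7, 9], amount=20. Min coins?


dp[0]=0; dp[i]=1+min(dp[i-c] for c in coins)
...dp[15]=3, dp[16]=2, dp[17]=3, dp[18]=2, dp[19]=3, dp[20]=3
Minimum coins for 20 = 3


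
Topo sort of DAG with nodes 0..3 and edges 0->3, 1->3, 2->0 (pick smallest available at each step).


Kahn's algorithm, process smallest node first
Order: [1, 2, 0, 3]


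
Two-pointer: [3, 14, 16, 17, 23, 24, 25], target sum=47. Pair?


Two pointers: lo=0, hi=6
Found pair: (23, 24) summing to 47


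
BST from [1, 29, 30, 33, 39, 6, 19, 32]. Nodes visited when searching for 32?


BST root = 1
Search for 32: compare at each node
Path: [1, 29, 30, 33, 32]


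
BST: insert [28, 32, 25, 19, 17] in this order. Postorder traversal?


Root = 28; build tree by BST insertion.
Postorder traversal: [17, 19, 25, 32, 28]


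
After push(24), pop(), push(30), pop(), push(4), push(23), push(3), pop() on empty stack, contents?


push(24) -> [24]
pop() returns 24 -> []
push(30) -> [30]
pop() returns 30 -> []
push(4) -> [4]
push(23) -> [4, 23]
push(3) -> [4, 23, 3]
pop() returns 3 -> [4, 23]
Final stack (bottom to top): [4, 23]


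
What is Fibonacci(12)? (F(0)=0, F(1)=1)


F(n)=F(n-1)+F(n-2)
...F(10)=55, F(11)=89, F(12)=144


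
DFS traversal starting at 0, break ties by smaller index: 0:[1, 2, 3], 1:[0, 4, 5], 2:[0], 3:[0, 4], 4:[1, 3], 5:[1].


DFS stack-based: start with [0]
Visit order: [0, 1, 4, 3, 5, 2]


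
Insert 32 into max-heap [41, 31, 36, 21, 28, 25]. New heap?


Append 32: [41, 31, 36, 21, 28, 25, 32]
Bubble up: no swaps needed
Result: [41, 31, 36, 21, 28, 25, 32]


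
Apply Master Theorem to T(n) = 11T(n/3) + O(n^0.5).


a=11, b=3, c=0.5. log_3(11)=2.183 > c=0.5. Case 1: O(n^log_b(a)) = O(n^2.183)
Complexity: O(n^2.183)


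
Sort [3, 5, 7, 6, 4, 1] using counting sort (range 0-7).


Count array: [0, 1, 0, 1, 1, 1, 1, 1]
Reconstruct: [1, 3, 4, 5, 6, 7]


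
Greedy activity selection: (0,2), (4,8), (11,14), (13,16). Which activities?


Greedy: pick earliest-ending, then skip overlaps.
Selected (3 activities): [(0, 2), (4, 8), (11, 14)]


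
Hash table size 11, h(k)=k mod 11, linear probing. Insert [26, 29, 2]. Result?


Insertions: 26->slot 4; 29->slot 7; 2->slot 2
Table: [None, None, 2, None, 26, None, None, 29, None, None, None]


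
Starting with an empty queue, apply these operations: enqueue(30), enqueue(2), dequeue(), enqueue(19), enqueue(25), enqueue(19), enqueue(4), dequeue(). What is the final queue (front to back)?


enqueue(30) -> [30]
enqueue(2) -> [30, 2]
dequeue() returns 30 -> [2]
enqueue(19) -> [2, 19]
enqueue(25) -> [2, 19, 25]
enqueue(19) -> [2, 19, 25, 19]
enqueue(4) -> [2, 19, 25, 19, 4]
dequeue() returns 2 -> [19, 25, 19, 4]
Final queue (front to back): [19, 25, 19, 4]


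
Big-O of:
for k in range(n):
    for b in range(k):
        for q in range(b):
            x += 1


Per nesting level: O(n) * O(n) [triangular over k] * O(n) [triangular over b] = O(n^3)
Complexity: O(n^3)


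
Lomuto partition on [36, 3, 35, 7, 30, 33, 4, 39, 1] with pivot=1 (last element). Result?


Elements <= 1 go left of pivot.
Result: [1, 3, 35, 7, 30, 33, 4, 39, 36], pivot at index 0


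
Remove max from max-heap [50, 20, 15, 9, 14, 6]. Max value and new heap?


Max = 50
Replace root with last, heapify down
Resulting heap: [20, 14, 15, 9, 6]


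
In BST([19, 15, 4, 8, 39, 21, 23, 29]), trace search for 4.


BST root = 19
Search for 4: compare at each node
Path: [19, 15, 4]


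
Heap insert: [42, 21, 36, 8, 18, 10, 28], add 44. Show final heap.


Append 44: [42, 21, 36, 8, 18, 10, 28, 44]
Bubble up: swap idx 7(44) with idx 3(8); swap idx 3(44) with idx 1(21); swap idx 1(44) with idx 0(42)
Result: [44, 42, 36, 21, 18, 10, 28, 8]


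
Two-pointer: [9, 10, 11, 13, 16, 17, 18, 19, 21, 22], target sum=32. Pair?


Two pointers: lo=0, hi=9
Found pair: (10, 22) summing to 32


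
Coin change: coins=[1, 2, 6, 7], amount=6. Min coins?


dp[0]=0; dp[i]=1+min(dp[i-c] for c in coins)
...dp[1]=1, dp[2]=1, dp[3]=2, dp[4]=2, dp[5]=3, dp[6]=1
Minimum coins for 6 = 1


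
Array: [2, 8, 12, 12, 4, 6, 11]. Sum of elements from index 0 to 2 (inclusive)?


Prefix sums: [0, 2, 10, 22, 34, 38, 44, 55]
Sum[0..2] = prefix[3] - prefix[0] = 22 - 0 = 22


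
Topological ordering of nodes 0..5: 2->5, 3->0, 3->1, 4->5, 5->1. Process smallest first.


Kahn's algorithm, process smallest node first
Order: [2, 3, 0, 4, 5, 1]


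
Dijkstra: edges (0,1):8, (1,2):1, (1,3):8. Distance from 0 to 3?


Dijkstra from 0:
Distances: {0: 0, 1: 8, 2: 9, 3: 16}
Shortest distance to 3 = 16, path = [0, 1, 3]


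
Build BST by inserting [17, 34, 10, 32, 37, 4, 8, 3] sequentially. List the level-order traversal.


Root = 17; build tree by BST insertion.
Level-Order traversal: [17, 10, 34, 4, 32, 37, 3, 8]


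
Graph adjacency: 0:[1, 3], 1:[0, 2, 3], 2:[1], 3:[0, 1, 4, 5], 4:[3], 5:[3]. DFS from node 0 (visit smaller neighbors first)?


DFS stack-based: start with [0]
Visit order: [0, 1, 2, 3, 4, 5]


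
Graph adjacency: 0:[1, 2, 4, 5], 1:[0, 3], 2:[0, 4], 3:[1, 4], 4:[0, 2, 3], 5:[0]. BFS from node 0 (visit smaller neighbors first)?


BFS queue: start with [0]
Visit order: [0, 1, 2, 4, 5, 3]


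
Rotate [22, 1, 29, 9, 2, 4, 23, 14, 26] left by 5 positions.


Left rotate by 5: [4, 23, 14, 26, 22, 1, 29, 9, 2]


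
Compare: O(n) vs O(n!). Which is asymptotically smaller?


linear grows slower than factorial
O(n) is asymptotically smaller; O(n!) grows faster


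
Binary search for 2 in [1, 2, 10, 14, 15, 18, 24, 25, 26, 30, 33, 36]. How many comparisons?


Search for 2:
[0,11] mid=5 arr[5]=18
[0,4] mid=2 arr[2]=10
[0,1] mid=0 arr[0]=1
[1,1] mid=1 arr[1]=2
Total: 4 comparisons


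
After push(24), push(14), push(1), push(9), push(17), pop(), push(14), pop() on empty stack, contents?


push(24) -> [24]
push(14) -> [24, 14]
push(1) -> [24, 14, 1]
push(9) -> [24, 14, 1, 9]
push(17) -> [24, 14, 1, 9, 17]
pop() returns 17 -> [24, 14, 1, 9]
push(14) -> [24, 14, 1, 9, 14]
pop() returns 14 -> [24, 14, 1, 9]
Final stack (bottom to top): [24, 14, 1, 9]


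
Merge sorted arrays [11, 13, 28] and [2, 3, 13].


Compare heads, take smaller each step.
Merged: [2, 3, 11, 13, 13, 28]


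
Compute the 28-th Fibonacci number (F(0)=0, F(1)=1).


F(n)=F(n-1)+F(n-2)
...F(26)=121393, F(27)=196418, F(28)=317811


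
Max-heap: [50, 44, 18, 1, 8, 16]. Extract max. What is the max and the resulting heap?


Max = 50
Replace root with last, heapify down
Resulting heap: [44, 16, 18, 1, 8]


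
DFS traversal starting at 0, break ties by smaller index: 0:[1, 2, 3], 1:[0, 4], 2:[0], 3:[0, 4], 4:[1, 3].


DFS stack-based: start with [0]
Visit order: [0, 1, 4, 3, 2]


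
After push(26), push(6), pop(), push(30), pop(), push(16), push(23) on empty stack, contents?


push(26) -> [26]
push(6) -> [26, 6]
pop() returns 6 -> [26]
push(30) -> [26, 30]
pop() returns 30 -> [26]
push(16) -> [26, 16]
push(23) -> [26, 16, 23]
Final stack (bottom to top): [26, 16, 23]


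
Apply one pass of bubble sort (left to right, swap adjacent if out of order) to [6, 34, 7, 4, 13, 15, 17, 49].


After one pass: [6, 7, 4, 13, 15, 17, 34, 49]


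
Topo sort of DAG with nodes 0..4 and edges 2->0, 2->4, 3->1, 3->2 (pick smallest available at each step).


Kahn's algorithm, process smallest node first
Order: [3, 1, 2, 0, 4]


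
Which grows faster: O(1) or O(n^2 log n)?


constant grows slower than n^2 log n
O(1) is asymptotically smaller; O(n^2 log n) grows faster


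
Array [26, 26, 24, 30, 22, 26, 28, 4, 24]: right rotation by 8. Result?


Right rotate by 8: [26, 24, 30, 22, 26, 28, 4, 24, 26]


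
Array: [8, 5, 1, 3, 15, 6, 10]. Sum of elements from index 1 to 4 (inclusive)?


Prefix sums: [0, 8, 13, 14, 17, 32, 38, 48]
Sum[1..4] = prefix[5] - prefix[1] = 32 - 8 = 24


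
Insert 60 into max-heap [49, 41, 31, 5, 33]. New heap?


Append 60: [49, 41, 31, 5, 33, 60]
Bubble up: swap idx 5(60) with idx 2(31); swap idx 2(60) with idx 0(49)
Result: [60, 41, 49, 5, 33, 31]


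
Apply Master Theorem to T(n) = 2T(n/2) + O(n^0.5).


a=2, b=2, c=0.5. log_2(2)=1 > c=0.5. Case 1: O(n^log_b(a)) = O(n)
Complexity: O(n)


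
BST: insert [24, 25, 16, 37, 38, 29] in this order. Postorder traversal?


Root = 24; build tree by BST insertion.
Postorder traversal: [16, 29, 38, 37, 25, 24]


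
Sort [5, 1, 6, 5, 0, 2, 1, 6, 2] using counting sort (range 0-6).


Count array: [1, 2, 2, 0, 0, 2, 2]
Reconstruct: [0, 1, 1, 2, 2, 5, 5, 6, 6]


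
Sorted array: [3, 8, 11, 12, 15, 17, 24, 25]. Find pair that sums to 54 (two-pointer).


Two pointers: lo=0, hi=7
No pair sums to 54


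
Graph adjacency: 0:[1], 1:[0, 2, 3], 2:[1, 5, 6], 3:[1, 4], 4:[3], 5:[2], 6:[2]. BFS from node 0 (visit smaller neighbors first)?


BFS queue: start with [0]
Visit order: [0, 1, 2, 3, 5, 6, 4]


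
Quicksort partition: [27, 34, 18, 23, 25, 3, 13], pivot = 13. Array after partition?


Elements <= 13 go left of pivot.
Result: [3, 13, 18, 23, 25, 27, 34], pivot at index 1


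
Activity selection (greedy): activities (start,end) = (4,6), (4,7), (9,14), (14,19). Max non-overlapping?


Greedy: pick earliest-ending, then skip overlaps.
Selected (3 activities): [(4, 6), (9, 14), (14, 19)]


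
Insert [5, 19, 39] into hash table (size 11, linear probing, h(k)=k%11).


Insertions: 5->slot 5; 19->slot 8; 39->slot 6
Table: [None, None, None, None, None, 5, 39, None, 19, None, None]


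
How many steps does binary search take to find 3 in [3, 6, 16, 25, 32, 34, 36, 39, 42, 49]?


Search for 3:
[0,9] mid=4 arr[4]=32
[0,3] mid=1 arr[1]=6
[0,0] mid=0 arr[0]=3
Total: 3 comparisons


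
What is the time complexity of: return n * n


Analysis: constant-time operation, no loop
Complexity: O(1)


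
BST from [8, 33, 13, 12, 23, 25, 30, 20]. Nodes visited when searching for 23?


BST root = 8
Search for 23: compare at each node
Path: [8, 33, 13, 23]


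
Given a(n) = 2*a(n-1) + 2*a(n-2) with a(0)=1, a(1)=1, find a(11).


Build bottom-up:
...a(9)=4240, a(10)=11584, a(11)=2*11584+2*4240=31648


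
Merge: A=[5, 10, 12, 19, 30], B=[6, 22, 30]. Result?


Compare heads, take smaller each step.
Merged: [5, 6, 10, 12, 19, 22, 30, 30]


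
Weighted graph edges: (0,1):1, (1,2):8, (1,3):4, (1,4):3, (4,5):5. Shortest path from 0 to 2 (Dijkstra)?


Dijkstra from 0:
Distances: {0: 0, 1: 1, 2: 9, 3: 5, 4: 4, 5: 9}
Shortest distance to 2 = 9, path = [0, 1, 2]


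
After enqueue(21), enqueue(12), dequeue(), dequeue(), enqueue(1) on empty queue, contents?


enqueue(21) -> [21]
enqueue(12) -> [21, 12]
dequeue() returns 21 -> [12]
dequeue() returns 12 -> []
enqueue(1) -> [1]
Final queue (front to back): [1]


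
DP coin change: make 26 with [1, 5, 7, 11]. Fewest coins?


dp[0]=0; dp[i]=1+min(dp[i-c] for c in coins)
...dp[21]=3, dp[22]=2, dp[23]=3, dp[24]=4, dp[25]=3, dp[26]=4
Minimum coins for 26 = 4


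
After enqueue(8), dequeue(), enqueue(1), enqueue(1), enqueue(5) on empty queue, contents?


enqueue(8) -> [8]
dequeue() returns 8 -> []
enqueue(1) -> [1]
enqueue(1) -> [1, 1]
enqueue(5) -> [1, 1, 5]
Final queue (front to back): [1, 1, 5]


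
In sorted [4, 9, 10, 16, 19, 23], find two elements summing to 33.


Two pointers: lo=0, hi=5
Found pair: (10, 23) summing to 33


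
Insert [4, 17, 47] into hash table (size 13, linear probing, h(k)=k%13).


Insertions: 4->slot 4; 17->slot 5; 47->slot 8
Table: [None, None, None, None, 4, 17, None, None, 47, None, None, None, None]


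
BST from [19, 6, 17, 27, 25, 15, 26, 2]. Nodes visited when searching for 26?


BST root = 19
Search for 26: compare at each node
Path: [19, 27, 25, 26]


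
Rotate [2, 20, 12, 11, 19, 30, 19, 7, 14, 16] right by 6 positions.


Right rotate by 6: [19, 30, 19, 7, 14, 16, 2, 20, 12, 11]


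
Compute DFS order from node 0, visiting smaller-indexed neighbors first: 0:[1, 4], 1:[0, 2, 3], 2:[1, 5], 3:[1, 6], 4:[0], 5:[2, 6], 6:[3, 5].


DFS stack-based: start with [0]
Visit order: [0, 1, 2, 5, 6, 3, 4]


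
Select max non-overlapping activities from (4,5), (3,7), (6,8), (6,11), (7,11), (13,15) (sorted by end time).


Greedy: pick earliest-ending, then skip overlaps.
Selected (3 activities): [(4, 5), (6, 8), (13, 15)]


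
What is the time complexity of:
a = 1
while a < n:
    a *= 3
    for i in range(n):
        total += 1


Per nesting level: O(log n) * O(n) = O(n log n)
Complexity: O(n log n)


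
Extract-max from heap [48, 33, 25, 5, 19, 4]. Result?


Max = 48
Replace root with last, heapify down
Resulting heap: [33, 19, 25, 5, 4]


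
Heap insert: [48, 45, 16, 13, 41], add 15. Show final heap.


Append 15: [48, 45, 16, 13, 41, 15]
Bubble up: no swaps needed
Result: [48, 45, 16, 13, 41, 15]


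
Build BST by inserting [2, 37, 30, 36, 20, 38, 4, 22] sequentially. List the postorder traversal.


Root = 2; build tree by BST insertion.
Postorder traversal: [4, 22, 20, 36, 30, 38, 37, 2]


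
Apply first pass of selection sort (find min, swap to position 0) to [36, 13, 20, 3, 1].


After one pass: [1, 13, 20, 3, 36]


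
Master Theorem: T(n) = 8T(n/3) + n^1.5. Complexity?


a=8, b=3, c=1.5. log_3(8)=1.893 > c=1.5. Case 1: O(n^log_b(a)) = O(n^1.893)
Complexity: O(n^1.893)


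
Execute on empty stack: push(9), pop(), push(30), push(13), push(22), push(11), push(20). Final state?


push(9) -> [9]
pop() returns 9 -> []
push(30) -> [30]
push(13) -> [30, 13]
push(22) -> [30, 13, 22]
push(11) -> [30, 13, 22, 11]
push(20) -> [30, 13, 22, 11, 20]
Final stack (bottom to top): [30, 13, 22, 11, 20]


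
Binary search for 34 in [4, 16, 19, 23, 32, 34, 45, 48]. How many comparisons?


Search for 34:
[0,7] mid=3 arr[3]=23
[4,7] mid=5 arr[5]=34
Total: 2 comparisons


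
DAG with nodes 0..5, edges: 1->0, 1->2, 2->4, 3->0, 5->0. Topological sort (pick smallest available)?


Kahn's algorithm, process smallest node first
Order: [1, 2, 3, 4, 5, 0]


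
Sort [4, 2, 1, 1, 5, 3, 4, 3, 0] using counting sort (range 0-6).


Count array: [1, 2, 1, 2, 2, 1, 0]
Reconstruct: [0, 1, 1, 2, 3, 3, 4, 4, 5]


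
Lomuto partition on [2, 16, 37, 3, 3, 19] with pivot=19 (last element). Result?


Elements <= 19 go left of pivot.
Result: [2, 16, 3, 3, 19, 37], pivot at index 4


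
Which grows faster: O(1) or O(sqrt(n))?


constant grows slower than sublinear
O(1) is asymptotically smaller; O(sqrt(n)) grows faster


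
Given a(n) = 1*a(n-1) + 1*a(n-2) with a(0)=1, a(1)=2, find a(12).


Build bottom-up:
...a(10)=144, a(11)=233, a(12)=1*233+1*144=377


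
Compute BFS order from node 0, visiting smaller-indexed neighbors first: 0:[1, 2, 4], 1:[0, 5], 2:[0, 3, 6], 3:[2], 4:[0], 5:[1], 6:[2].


BFS queue: start with [0]
Visit order: [0, 1, 2, 4, 5, 3, 6]


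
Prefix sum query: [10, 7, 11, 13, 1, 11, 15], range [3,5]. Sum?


Prefix sums: [0, 10, 17, 28, 41, 42, 53, 68]
Sum[3..5] = prefix[6] - prefix[3] = 53 - 28 = 25


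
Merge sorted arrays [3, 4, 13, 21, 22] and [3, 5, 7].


Compare heads, take smaller each step.
Merged: [3, 3, 4, 5, 7, 13, 21, 22]


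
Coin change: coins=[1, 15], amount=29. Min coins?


dp[0]=0; dp[i]=1+min(dp[i-c] for c in coins)
...dp[24]=10, dp[25]=11, dp[26]=12, dp[27]=13, dp[28]=14, dp[29]=15
Minimum coins for 29 = 15


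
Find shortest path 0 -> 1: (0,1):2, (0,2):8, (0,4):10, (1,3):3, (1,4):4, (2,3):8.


Dijkstra from 0:
Distances: {0: 0, 1: 2, 2: 8, 3: 5, 4: 6}
Shortest distance to 1 = 2, path = [0, 1]


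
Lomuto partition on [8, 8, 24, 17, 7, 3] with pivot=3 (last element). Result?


Elements <= 3 go left of pivot.
Result: [3, 8, 24, 17, 7, 8], pivot at index 0


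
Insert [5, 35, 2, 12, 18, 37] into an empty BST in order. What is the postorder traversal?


Root = 5; build tree by BST insertion.
Postorder traversal: [2, 18, 12, 37, 35, 5]


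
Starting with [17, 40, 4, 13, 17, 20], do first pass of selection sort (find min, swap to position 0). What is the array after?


After one pass: [4, 40, 17, 13, 17, 20]


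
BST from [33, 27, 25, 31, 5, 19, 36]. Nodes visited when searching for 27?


BST root = 33
Search for 27: compare at each node
Path: [33, 27]


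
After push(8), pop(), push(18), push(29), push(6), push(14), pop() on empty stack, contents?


push(8) -> [8]
pop() returns 8 -> []
push(18) -> [18]
push(29) -> [18, 29]
push(6) -> [18, 29, 6]
push(14) -> [18, 29, 6, 14]
pop() returns 14 -> [18, 29, 6]
Final stack (bottom to top): [18, 29, 6]


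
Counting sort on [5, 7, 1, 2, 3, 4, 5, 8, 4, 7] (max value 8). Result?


Count array: [0, 1, 1, 1, 2, 2, 0, 2, 1]
Reconstruct: [1, 2, 3, 4, 4, 5, 5, 7, 7, 8]


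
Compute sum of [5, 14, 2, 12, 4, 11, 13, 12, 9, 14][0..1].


Prefix sums: [0, 5, 19, 21, 33, 37, 48, 61, 73, 82, 96]
Sum[0..1] = prefix[2] - prefix[0] = 19 - 0 = 19


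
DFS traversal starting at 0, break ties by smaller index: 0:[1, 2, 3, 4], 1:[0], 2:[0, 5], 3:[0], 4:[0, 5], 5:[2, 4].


DFS stack-based: start with [0]
Visit order: [0, 1, 2, 5, 4, 3]


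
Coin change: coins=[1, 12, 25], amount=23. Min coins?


dp[0]=0; dp[i]=1+min(dp[i-c] for c in coins)
...dp[18]=7, dp[19]=8, dp[20]=9, dp[21]=10, dp[22]=11, dp[23]=12
Minimum coins for 23 = 12


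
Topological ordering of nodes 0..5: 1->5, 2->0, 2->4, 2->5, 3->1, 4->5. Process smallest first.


Kahn's algorithm, process smallest node first
Order: [2, 0, 3, 1, 4, 5]


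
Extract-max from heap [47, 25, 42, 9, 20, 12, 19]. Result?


Max = 47
Replace root with last, heapify down
Resulting heap: [42, 25, 19, 9, 20, 12]


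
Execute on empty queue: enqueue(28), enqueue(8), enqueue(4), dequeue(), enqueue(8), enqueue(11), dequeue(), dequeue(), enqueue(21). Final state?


enqueue(28) -> [28]
enqueue(8) -> [28, 8]
enqueue(4) -> [28, 8, 4]
dequeue() returns 28 -> [8, 4]
enqueue(8) -> [8, 4, 8]
enqueue(11) -> [8, 4, 8, 11]
dequeue() returns 8 -> [4, 8, 11]
dequeue() returns 4 -> [8, 11]
enqueue(21) -> [8, 11, 21]
Final queue (front to back): [8, 11, 21]


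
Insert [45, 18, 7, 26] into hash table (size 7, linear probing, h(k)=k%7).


Insertions: 45->slot 3; 18->slot 4; 7->slot 0; 26->slot 5
Table: [7, None, None, 45, 18, 26, None]


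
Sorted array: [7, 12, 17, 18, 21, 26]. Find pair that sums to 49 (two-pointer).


Two pointers: lo=0, hi=5
No pair sums to 49


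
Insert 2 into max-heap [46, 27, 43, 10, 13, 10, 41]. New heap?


Append 2: [46, 27, 43, 10, 13, 10, 41, 2]
Bubble up: no swaps needed
Result: [46, 27, 43, 10, 13, 10, 41, 2]


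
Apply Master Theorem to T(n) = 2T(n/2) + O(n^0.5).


a=2, b=2, c=0.5. log_2(2)=1 > c=0.5. Case 1: O(n^log_b(a)) = O(n)
Complexity: O(n)
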